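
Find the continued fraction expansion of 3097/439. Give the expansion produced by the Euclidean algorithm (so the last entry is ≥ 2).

[7; 18, 3, 2, 3]

3097 = 7·439 + 24
439 = 18·24 + 7
24 = 3·7 + 3
7 = 2·3 + 1
3 = 3·1 + 0  (stop)
So 3097/439 = [7; 18, 3, 2, 3].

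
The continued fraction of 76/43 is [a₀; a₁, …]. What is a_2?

76 = 1·43 + 33   →  a_0 = 1
43 = 1·33 + 10   →  a_1 = 1
33 = 3·10 + 3   →  a_2 = 3

3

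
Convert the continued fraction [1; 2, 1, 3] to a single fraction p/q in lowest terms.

15/11

Fold from the inside: start with 3/1.
  1 + 1/3 = 4/3
  2 + 3/4 = 11/4
  1 + 4/11 = 15/11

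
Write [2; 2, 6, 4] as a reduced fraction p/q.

Using pₖ = aₖpₖ₋₁ + pₖ₋₂ and qₖ = aₖqₖ₋₁ + qₖ₋₂:
  k=0: a=2, p=2, q=1
  k=1: a=2, p=5, q=2
  k=2: a=6, p=32, q=13
  k=3: a=4, p=133, q=54

133/54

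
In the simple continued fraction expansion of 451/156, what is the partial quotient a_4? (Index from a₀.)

1

451 = 2·156 + 139   →  a_0 = 2
156 = 1·139 + 17   →  a_1 = 1
139 = 8·17 + 3   →  a_2 = 8
17 = 5·3 + 2   →  a_3 = 5
3 = 1·2 + 1   →  a_4 = 1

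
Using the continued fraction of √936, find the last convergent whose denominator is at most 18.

√936 = [30; 1, 1, 2, 6, 2, 1, 1, 60, …] (period length 8).
Convergents:
  p_0/q_0 = 30/1
  p_1/q_1 = 31/1
  p_2/q_2 = 61/2
  p_3/q_3 = 153/5
  p_4/q_4 = 979/32
q_3 = 5 ≤ 18 < 32 = q_4, so the answer is 153/5.

153/5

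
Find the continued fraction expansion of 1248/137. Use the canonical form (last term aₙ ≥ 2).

[9; 9, 7, 2]

1248 = 9*137 + 15
137 = 9*15 + 2
15 = 7*2 + 1
2 = 2*1 + 0  (stop)
So 1248/137 = [9; 9, 7, 2].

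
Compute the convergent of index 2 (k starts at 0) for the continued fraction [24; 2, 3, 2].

171/7

Using pₖ = aₖpₖ₋₁ + pₖ₋₂, qₖ = aₖqₖ₋₁ + qₖ₋₂ (with p₋₁=1, p₋₂=0, q₋₁=0, q₋₂=1):
  k=0: a=24, p=24, q=1
  k=1: a=2, p=49, q=2
  k=2: a=3, p=171, q=7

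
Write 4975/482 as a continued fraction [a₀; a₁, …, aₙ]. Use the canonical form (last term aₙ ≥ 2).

4975 = 10×482 + 155
482 = 3×155 + 17
155 = 9×17 + 2
17 = 8×2 + 1
2 = 2×1 + 0  (stop)
So 4975/482 = [10; 3, 9, 8, 2].

[10; 3, 9, 8, 2]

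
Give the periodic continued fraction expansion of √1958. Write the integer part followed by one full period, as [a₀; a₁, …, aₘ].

a₀ = ⌊√1958⌋ = 44.

[44; 4, 88]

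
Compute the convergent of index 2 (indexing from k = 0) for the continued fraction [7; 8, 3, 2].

Using pₖ = aₖpₖ₋₁ + pₖ₋₂, qₖ = aₖqₖ₋₁ + qₖ₋₂ (with p₋₁=1, p₋₂=0, q₋₁=0, q₋₂=1):
  k=0: a=7, p=7, q=1
  k=1: a=8, p=57, q=8
  k=2: a=3, p=178, q=25

178/25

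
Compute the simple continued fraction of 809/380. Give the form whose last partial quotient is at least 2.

809 = 2*380 + 49
380 = 7*49 + 37
49 = 1*37 + 12
37 = 3*12 + 1
12 = 12*1 + 0  (stop)
So 809/380 = [2; 7, 1, 3, 12].

[2; 7, 1, 3, 12]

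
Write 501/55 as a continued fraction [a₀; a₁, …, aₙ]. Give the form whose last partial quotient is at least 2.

[9; 9, 6]

501 = 9·55 + 6
55 = 9·6 + 1
6 = 6·1 + 0  (stop)
So 501/55 = [9; 9, 6].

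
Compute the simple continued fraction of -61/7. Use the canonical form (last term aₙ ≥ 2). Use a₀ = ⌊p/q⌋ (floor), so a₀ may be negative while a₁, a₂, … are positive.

[-9; 3, 2]

-61 = -9·7 + 2
7 = 3·2 + 1
2 = 2·1 + 0  (stop)
So -61/7 = [-9; 3, 2].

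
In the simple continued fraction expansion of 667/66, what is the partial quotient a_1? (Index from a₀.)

9

667 = 10·66 + 7   →  a_0 = 10
66 = 9·7 + 3   →  a_1 = 9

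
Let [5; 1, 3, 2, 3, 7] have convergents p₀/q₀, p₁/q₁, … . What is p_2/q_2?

Using pₖ = aₖpₖ₋₁ + pₖ₋₂, qₖ = aₖqₖ₋₁ + qₖ₋₂ (with p₋₁=1, p₋₂=0, q₋₁=0, q₋₂=1):
  k=0: a=5, p=5, q=1
  k=1: a=1, p=6, q=1
  k=2: a=3, p=23, q=4

23/4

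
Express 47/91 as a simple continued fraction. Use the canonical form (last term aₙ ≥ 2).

[0; 1, 1, 14, 1, 2]

47 = 0*91 + 47
91 = 1*47 + 44
47 = 1*44 + 3
44 = 14*3 + 2
3 = 1*2 + 1
2 = 2*1 + 0  (stop)
So 47/91 = [0; 1, 1, 14, 1, 2].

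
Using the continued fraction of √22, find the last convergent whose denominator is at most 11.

√22 = [4; 1, 2, 4, 2, 1, 8, …] (period length 6).
Convergents:
  p_0/q_0 = 4/1
  p_1/q_1 = 5/1
  p_2/q_2 = 14/3
  p_3/q_3 = 61/13
q_2 = 3 ≤ 11 < 13 = q_3, so the answer is 14/3.

14/3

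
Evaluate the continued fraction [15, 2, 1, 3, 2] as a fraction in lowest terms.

Fold from the inside: start with 2/1.
  3 + 1/2 = 7/2
  1 + 2/7 = 9/7
  2 + 7/9 = 25/9
  15 + 9/25 = 384/25

384/25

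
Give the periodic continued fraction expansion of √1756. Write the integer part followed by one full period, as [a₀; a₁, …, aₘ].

a₀ = ⌊√1756⌋ = 41.
With m₀=0, d₀=1 and mₖ₊₁ = dₖaₖ − mₖ, dₖ₊₁ = (n − mₖ₊₁²)/dₖ, aₖ₊₁ = ⌊(a₀+mₖ₊₁)/dₖ₊₁⌋:
  k=1: m=41, d=75, a=1
  k=2: m=34, d=8, a=9
  k=3: m=38, d=39, a=2
  k=4: m=40, d=4, a=20
  k=5: m=40, d=39, a=2
  k=6: m=38, d=8, a=9
  k=7: m=34, d=75, a=1
  k=8: m=41, d=1, a=82
d=1 and a=2a₀=82 at k=8, so the next step gives (m, d) = (41, 75) again — its k=1 value — and the period has length 8.

[41; 1, 9, 2, 20, 2, 9, 1, 82]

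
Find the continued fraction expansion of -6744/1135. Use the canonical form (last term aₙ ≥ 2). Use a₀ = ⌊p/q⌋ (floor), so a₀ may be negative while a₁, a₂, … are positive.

-6744 = -6*1135 + 66
1135 = 17*66 + 13
66 = 5*13 + 1
13 = 13*1 + 0  (stop)
So -6744/1135 = [-6; 17, 5, 13].

[-6; 17, 5, 13]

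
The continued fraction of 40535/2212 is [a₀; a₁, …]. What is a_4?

1

40535 = 18·2212 + 719   →  a_0 = 18
2212 = 3·719 + 55   →  a_1 = 3
719 = 13·55 + 4   →  a_2 = 13
55 = 13·4 + 3   →  a_3 = 13
4 = 1·3 + 1   →  a_4 = 1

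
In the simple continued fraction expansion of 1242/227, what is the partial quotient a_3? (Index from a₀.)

4

1242 = 5·227 + 107   →  a_0 = 5
227 = 2·107 + 13   →  a_1 = 2
107 = 8·13 + 3   →  a_2 = 8
13 = 4·3 + 1   →  a_3 = 4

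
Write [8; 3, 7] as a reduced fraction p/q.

Using pₖ = aₖpₖ₋₁ + pₖ₋₂ and qₖ = aₖqₖ₋₁ + qₖ₋₂:
  k=0: a=8, p=8, q=1
  k=1: a=3, p=25, q=3
  k=2: a=7, p=183, q=22

183/22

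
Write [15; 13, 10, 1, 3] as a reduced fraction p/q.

Using pₖ = aₖpₖ₋₁ + pₖ₋₂ and qₖ = aₖqₖ₋₁ + qₖ₋₂:
  k=0: a=15, p=15, q=1
  k=1: a=13, p=196, q=13
  k=2: a=10, p=1975, q=131
  k=3: a=1, p=2171, q=144
  k=4: a=3, p=8488, q=563

8488/563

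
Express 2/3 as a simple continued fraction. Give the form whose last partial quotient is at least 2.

2 = 0*3 + 2
3 = 1*2 + 1
2 = 2*1 + 0  (stop)
So 2/3 = [0; 1, 2].

[0; 1, 2]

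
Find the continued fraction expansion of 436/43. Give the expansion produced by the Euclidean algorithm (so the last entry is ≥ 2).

[10; 7, 6]

436 = 10*43 + 6
43 = 7*6 + 1
6 = 6*1 + 0  (stop)
So 436/43 = [10; 7, 6].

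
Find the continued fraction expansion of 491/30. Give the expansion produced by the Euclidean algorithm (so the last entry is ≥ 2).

491 = 16×30 + 11
30 = 2×11 + 8
11 = 1×8 + 3
8 = 2×3 + 2
3 = 1×2 + 1
2 = 2×1 + 0  (stop)
So 491/30 = [16; 2, 1, 2, 1, 2].

[16; 2, 1, 2, 1, 2]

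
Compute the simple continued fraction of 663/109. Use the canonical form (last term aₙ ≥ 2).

663 = 6*109 + 9
109 = 12*9 + 1
9 = 9*1 + 0  (stop)
So 663/109 = [6; 12, 9].

[6; 12, 9]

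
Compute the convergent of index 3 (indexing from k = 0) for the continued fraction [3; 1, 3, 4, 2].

Using pₖ = aₖpₖ₋₁ + pₖ₋₂, qₖ = aₖqₖ₋₁ + qₖ₋₂ (with p₋₁=1, p₋₂=0, q₋₁=0, q₋₂=1):
  k=0: a=3, p=3, q=1
  k=1: a=1, p=4, q=1
  k=2: a=3, p=15, q=4
  k=3: a=4, p=64, q=17

64/17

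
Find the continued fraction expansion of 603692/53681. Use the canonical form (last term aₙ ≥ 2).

603692 = 11*53681 + 13201
53681 = 4*13201 + 877
13201 = 15*877 + 46
877 = 19*46 + 3
46 = 15*3 + 1
3 = 3*1 + 0  (stop)
So 603692/53681 = [11; 4, 15, 19, 15, 3].

[11; 4, 15, 19, 15, 3]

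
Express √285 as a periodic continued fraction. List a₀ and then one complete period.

a₀ = ⌊√285⌋ = 16.
With m₀=0, d₀=1 and mₖ₊₁ = dₖaₖ − mₖ, dₖ₊₁ = (n − mₖ₊₁²)/dₖ, aₖ₊₁ = ⌊(a₀+mₖ₊₁)/dₖ₊₁⌋:
  k=1: m=16, d=29, a=1
  k=2: m=13, d=4, a=7
  k=3: m=15, d=15, a=2
  k=4: m=15, d=4, a=7
  k=5: m=13, d=29, a=1
  k=6: m=16, d=1, a=32
d=1 and a=2a₀=32 at k=6, so the next step gives (m, d) = (16, 29) again — its k=1 value — and the period has length 6.

[16; 1, 7, 2, 7, 1, 32]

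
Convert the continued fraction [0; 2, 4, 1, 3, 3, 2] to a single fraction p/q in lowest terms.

Using pₖ = aₖpₖ₋₁ + pₖ₋₂ and qₖ = aₖqₖ₋₁ + qₖ₋₂:
  k=0: a=0, p=0, q=1
  k=1: a=2, p=1, q=2
  k=2: a=4, p=4, q=9
  k=3: a=1, p=5, q=11
  k=4: a=3, p=19, q=42
  k=5: a=3, p=62, q=137
  k=6: a=2, p=143, q=316

143/316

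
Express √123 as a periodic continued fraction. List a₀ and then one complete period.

[11; 11, 22]

a₀ = ⌊√123⌋ = 11.
With m₀=0, d₀=1 and mₖ₊₁ = dₖaₖ − mₖ, dₖ₊₁ = (n − mₖ₊₁²)/dₖ, aₖ₊₁ = ⌊(a₀+mₖ₊₁)/dₖ₊₁⌋:
  k=1: m=11, d=2, a=11
  k=2: m=11, d=1, a=22
d=1 and a=2a₀=22 at k=2, so the next step gives (m, d) = (11, 2) again — its k=1 value — and the period has length 2.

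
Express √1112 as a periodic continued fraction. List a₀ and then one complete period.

a₀ = ⌊√1112⌋ = 33.
With m₀=0, d₀=1 and mₖ₊₁ = dₖaₖ − mₖ, dₖ₊₁ = (n − mₖ₊₁²)/dₖ, aₖ₊₁ = ⌊(a₀+mₖ₊₁)/dₖ₊₁⌋:
  k=1: m=33, d=23, a=2
  k=2: m=13, d=41, a=1
  k=3: m=28, d=8, a=7
  k=4: m=28, d=41, a=1
  k=5: m=13, d=23, a=2
  k=6: m=33, d=1, a=66
d=1 and a=2a₀=66 at k=6, so the next step gives (m, d) = (33, 23) again — its k=1 value — and the period has length 6.

[33; 2, 1, 7, 1, 2, 66]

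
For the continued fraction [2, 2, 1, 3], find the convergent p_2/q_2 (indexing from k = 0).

Using pₖ = aₖpₖ₋₁ + pₖ₋₂, qₖ = aₖqₖ₋₁ + qₖ₋₂ (with p₋₁=1, p₋₂=0, q₋₁=0, q₋₂=1):
  k=0: a=2, p=2, q=1
  k=1: a=2, p=5, q=2
  k=2: a=1, p=7, q=3

7/3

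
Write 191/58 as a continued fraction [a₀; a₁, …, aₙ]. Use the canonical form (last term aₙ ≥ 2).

[3; 3, 2, 2, 3]

191 = 3×58 + 17
58 = 3×17 + 7
17 = 2×7 + 3
7 = 2×3 + 1
3 = 3×1 + 0  (stop)
So 191/58 = [3; 3, 2, 2, 3].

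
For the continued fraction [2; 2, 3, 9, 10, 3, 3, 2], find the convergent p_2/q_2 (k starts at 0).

Using pₖ = aₖpₖ₋₁ + pₖ₋₂, qₖ = aₖqₖ₋₁ + qₖ₋₂ (with p₋₁=1, p₋₂=0, q₋₁=0, q₋₂=1):
  k=0: a=2, p=2, q=1
  k=1: a=2, p=5, q=2
  k=2: a=3, p=17, q=7

17/7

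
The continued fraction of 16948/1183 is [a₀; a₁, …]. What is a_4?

3

16948 = 14·1183 + 386   →  a_0 = 14
1183 = 3·386 + 25   →  a_1 = 3
386 = 15·25 + 11   →  a_2 = 15
25 = 2·11 + 3   →  a_3 = 2
11 = 3·3 + 2   →  a_4 = 3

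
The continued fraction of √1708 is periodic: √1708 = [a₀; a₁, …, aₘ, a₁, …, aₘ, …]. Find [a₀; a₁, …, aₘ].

a₀ = ⌊√1708⌋ = 41.
With m₀=0, d₀=1 and mₖ₊₁ = dₖaₖ − mₖ, dₖ₊₁ = (n − mₖ₊₁²)/dₖ, aₖ₊₁ = ⌊(a₀+mₖ₊₁)/dₖ₊₁⌋:
  k=1: m=41, d=27, a=3
  k=2: m=40, d=4, a=20
  k=3: m=40, d=27, a=3
  k=4: m=41, d=1, a=82
d=1 and a=2a₀=82 at k=4, so the next step gives (m, d) = (41, 27) again — its k=1 value — and the period has length 4.

[41; 3, 20, 3, 82]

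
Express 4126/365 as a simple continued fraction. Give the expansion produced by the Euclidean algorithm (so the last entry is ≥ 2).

[11; 3, 3, 2, 7, 2]

4126 = 11×365 + 111
365 = 3×111 + 32
111 = 3×32 + 15
32 = 2×15 + 2
15 = 7×2 + 1
2 = 2×1 + 0  (stop)
So 4126/365 = [11; 3, 3, 2, 7, 2].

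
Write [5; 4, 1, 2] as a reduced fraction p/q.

Fold from the inside: start with 2/1.
  1 + 1/2 = 3/2
  4 + 2/3 = 14/3
  5 + 3/14 = 73/14

73/14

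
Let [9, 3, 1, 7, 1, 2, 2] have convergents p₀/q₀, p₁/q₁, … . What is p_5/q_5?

Using pₖ = aₖpₖ₋₁ + pₖ₋₂, qₖ = aₖqₖ₋₁ + qₖ₋₂ (with p₋₁=1, p₋₂=0, q₋₁=0, q₋₂=1):
  k=0: a=9, p=9, q=1
  k=1: a=3, p=28, q=3
  k=2: a=1, p=37, q=4
  k=3: a=7, p=287, q=31
  k=4: a=1, p=324, q=35
  k=5: a=2, p=935, q=101

935/101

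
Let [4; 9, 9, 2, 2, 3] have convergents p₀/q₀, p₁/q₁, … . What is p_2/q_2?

337/82

Using pₖ = aₖpₖ₋₁ + pₖ₋₂, qₖ = aₖqₖ₋₁ + qₖ₋₂ (with p₋₁=1, p₋₂=0, q₋₁=0, q₋₂=1):
  k=0: a=4, p=4, q=1
  k=1: a=9, p=37, q=9
  k=2: a=9, p=337, q=82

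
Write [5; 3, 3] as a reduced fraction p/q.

53/10

Using pₖ = aₖpₖ₋₁ + pₖ₋₂ and qₖ = aₖqₖ₋₁ + qₖ₋₂:
  k=0: a=5, p=5, q=1
  k=1: a=3, p=16, q=3
  k=2: a=3, p=53, q=10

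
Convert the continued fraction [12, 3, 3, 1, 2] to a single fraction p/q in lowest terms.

Fold from the inside: start with 2/1.
  1 + 1/2 = 3/2
  3 + 2/3 = 11/3
  3 + 3/11 = 36/11
  12 + 11/36 = 443/36

443/36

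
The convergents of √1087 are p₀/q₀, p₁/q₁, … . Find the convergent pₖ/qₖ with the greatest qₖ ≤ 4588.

√1087 = [32; 1, 31, 1, 64, …] (period length 4).
Convergents:
  p_0/q_0 = 32/1
  p_1/q_1 = 33/1
  p_2/q_2 = 1055/32
  p_3/q_3 = 1088/33
  p_4/q_4 = 70687/2144
  p_5/q_5 = 71775/2177
  p_6/q_6 = 2295712/69631
q_5 = 2177 ≤ 4588 < 69631 = q_6, so the answer is 71775/2177.

71775/2177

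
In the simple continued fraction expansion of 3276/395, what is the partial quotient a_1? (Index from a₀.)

3276 = 8·395 + 116   →  a_0 = 8
395 = 3·116 + 47   →  a_1 = 3

3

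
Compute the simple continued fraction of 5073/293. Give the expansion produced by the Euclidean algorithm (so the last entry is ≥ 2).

[17; 3, 5, 2, 2, 3]

5073 = 17*293 + 92
293 = 3*92 + 17
92 = 5*17 + 7
17 = 2*7 + 3
7 = 2*3 + 1
3 = 3*1 + 0  (stop)
So 5073/293 = [17; 3, 5, 2, 2, 3].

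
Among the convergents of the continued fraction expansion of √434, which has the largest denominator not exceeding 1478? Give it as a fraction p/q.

√434 = [20; 1, 4, 1, 40, …] (period length 4).
Convergents:
  p_0/q_0 = 20/1
  p_1/q_1 = 21/1
  p_2/q_2 = 104/5
  p_3/q_3 = 125/6
  p_4/q_4 = 5104/245
  p_5/q_5 = 5229/251
  p_6/q_6 = 26020/1249
  p_7/q_7 = 31249/1500
q_6 = 1249 ≤ 1478 < 1500 = q_7, so the answer is 26020/1249.

26020/1249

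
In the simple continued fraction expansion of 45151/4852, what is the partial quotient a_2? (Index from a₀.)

3

45151 = 9·4852 + 1483   →  a_0 = 9
4852 = 3·1483 + 403   →  a_1 = 3
1483 = 3·403 + 274   →  a_2 = 3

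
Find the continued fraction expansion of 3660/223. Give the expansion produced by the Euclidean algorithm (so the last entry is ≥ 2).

3660 = 16*223 + 92
223 = 2*92 + 39
92 = 2*39 + 14
39 = 2*14 + 11
14 = 1*11 + 3
11 = 3*3 + 2
3 = 1*2 + 1
2 = 2*1 + 0  (stop)
So 3660/223 = [16; 2, 2, 2, 1, 3, 1, 2].

[16; 2, 2, 2, 1, 3, 1, 2]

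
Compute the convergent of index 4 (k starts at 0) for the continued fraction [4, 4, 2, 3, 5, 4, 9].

693/164

Using pₖ = aₖpₖ₋₁ + pₖ₋₂, qₖ = aₖqₖ₋₁ + qₖ₋₂ (with p₋₁=1, p₋₂=0, q₋₁=0, q₋₂=1):
  k=0: a=4, p=4, q=1
  k=1: a=4, p=17, q=4
  k=2: a=2, p=38, q=9
  k=3: a=3, p=131, q=31
  k=4: a=5, p=693, q=164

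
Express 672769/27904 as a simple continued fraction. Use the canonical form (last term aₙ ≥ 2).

[24; 9, 12, 2, 3, 1, 3, 7]

672769 = 24*27904 + 3073
27904 = 9*3073 + 247
3073 = 12*247 + 109
247 = 2*109 + 29
109 = 3*29 + 22
29 = 1*22 + 7
22 = 3*7 + 1
7 = 7*1 + 0  (stop)
So 672769/27904 = [24; 9, 12, 2, 3, 1, 3, 7].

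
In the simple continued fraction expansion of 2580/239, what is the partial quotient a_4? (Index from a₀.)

7

2580 = 10·239 + 190   →  a_0 = 10
239 = 1·190 + 49   →  a_1 = 1
190 = 3·49 + 43   →  a_2 = 3
49 = 1·43 + 6   →  a_3 = 1
43 = 7·6 + 1   →  a_4 = 7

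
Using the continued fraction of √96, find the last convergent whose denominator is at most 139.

√96 = [9; 1, 3, 1, 18, …] (period length 4).
Convergents:
  p_0/q_0 = 9/1
  p_1/q_1 = 10/1
  p_2/q_2 = 39/4
  p_3/q_3 = 49/5
  p_4/q_4 = 921/94
  p_5/q_5 = 970/99
  p_6/q_6 = 3831/391
q_5 = 99 ≤ 139 < 391 = q_6, so the answer is 970/99.

970/99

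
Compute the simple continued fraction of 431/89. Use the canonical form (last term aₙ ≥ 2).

[4; 1, 5, 2, 1, 4]

431 = 4*89 + 75
89 = 1*75 + 14
75 = 5*14 + 5
14 = 2*5 + 4
5 = 1*4 + 1
4 = 4*1 + 0  (stop)
So 431/89 = [4; 1, 5, 2, 1, 4].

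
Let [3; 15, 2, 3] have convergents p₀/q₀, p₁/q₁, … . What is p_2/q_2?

95/31

Using pₖ = aₖpₖ₋₁ + pₖ₋₂, qₖ = aₖqₖ₋₁ + qₖ₋₂ (with p₋₁=1, p₋₂=0, q₋₁=0, q₋₂=1):
  k=0: a=3, p=3, q=1
  k=1: a=15, p=46, q=15
  k=2: a=2, p=95, q=31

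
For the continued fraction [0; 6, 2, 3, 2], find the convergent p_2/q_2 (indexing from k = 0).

Using pₖ = aₖpₖ₋₁ + pₖ₋₂, qₖ = aₖqₖ₋₁ + qₖ₋₂ (with p₋₁=1, p₋₂=0, q₋₁=0, q₋₂=1):
  k=0: a=0, p=0, q=1
  k=1: a=6, p=1, q=6
  k=2: a=2, p=2, q=13

2/13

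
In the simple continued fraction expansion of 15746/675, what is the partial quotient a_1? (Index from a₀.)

15746 = 23·675 + 221   →  a_0 = 23
675 = 3·221 + 12   →  a_1 = 3

3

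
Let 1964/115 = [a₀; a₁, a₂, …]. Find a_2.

1

1964 = 17·115 + 9   →  a_0 = 17
115 = 12·9 + 7   →  a_1 = 12
9 = 1·7 + 2   →  a_2 = 1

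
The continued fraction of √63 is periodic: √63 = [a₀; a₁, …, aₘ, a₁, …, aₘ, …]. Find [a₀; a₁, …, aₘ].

a₀ = ⌊√63⌋ = 7.
With m₀=0, d₀=1 and mₖ₊₁ = dₖaₖ − mₖ, dₖ₊₁ = (n − mₖ₊₁²)/dₖ, aₖ₊₁ = ⌊(a₀+mₖ₊₁)/dₖ₊₁⌋:
  k=1: m=7, d=14, a=1
  k=2: m=7, d=1, a=14
d=1 and a=2a₀=14 at k=2, so the next step gives (m, d) = (7, 14) again — its k=1 value — and the period has length 2.

[7; 1, 14]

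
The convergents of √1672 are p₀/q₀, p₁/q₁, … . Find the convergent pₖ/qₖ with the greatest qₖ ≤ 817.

30136/737

√1672 = [40; 1, 8, 10, 8, 1, 80, …] (period length 6).
Convergents:
  p_0/q_0 = 40/1
  p_1/q_1 = 41/1
  p_2/q_2 = 368/9
  p_3/q_3 = 3721/91
  p_4/q_4 = 30136/737
  p_5/q_5 = 33857/828
q_4 = 737 ≤ 817 < 828 = q_5, so the answer is 30136/737.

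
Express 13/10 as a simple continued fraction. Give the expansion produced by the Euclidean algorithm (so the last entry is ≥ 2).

[1; 3, 3]

13 = 1×10 + 3
10 = 3×3 + 1
3 = 3×1 + 0  (stop)
So 13/10 = [1; 3, 3].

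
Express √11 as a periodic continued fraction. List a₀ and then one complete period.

a₀ = ⌊√11⌋ = 3.
With m₀=0, d₀=1 and mₖ₊₁ = dₖaₖ − mₖ, dₖ₊₁ = (n − mₖ₊₁²)/dₖ, aₖ₊₁ = ⌊(a₀+mₖ₊₁)/dₖ₊₁⌋:
  k=1: m=3, d=2, a=3
  k=2: m=3, d=1, a=6
d=1 and a=2a₀=6 at k=2, so the next step gives (m, d) = (3, 2) again — its k=1 value — and the period has length 2.

[3; 3, 6]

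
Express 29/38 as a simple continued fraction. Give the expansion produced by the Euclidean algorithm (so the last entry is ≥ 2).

29 = 0·38 + 29
38 = 1·29 + 9
29 = 3·9 + 2
9 = 4·2 + 1
2 = 2·1 + 0  (stop)
So 29/38 = [0; 1, 3, 4, 2].

[0; 1, 3, 4, 2]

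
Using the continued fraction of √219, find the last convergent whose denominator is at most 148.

2131/144

√219 = [14; 1, 3, 1, 28, …] (period length 4).
Convergents:
  p_0/q_0 = 14/1
  p_1/q_1 = 15/1
  p_2/q_2 = 59/4
  p_3/q_3 = 74/5
  p_4/q_4 = 2131/144
  p_5/q_5 = 2205/149
q_4 = 144 ≤ 148 < 149 = q_5, so the answer is 2131/144.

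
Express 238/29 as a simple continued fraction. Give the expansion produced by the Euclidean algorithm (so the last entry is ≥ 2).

238 = 8×29 + 6
29 = 4×6 + 5
6 = 1×5 + 1
5 = 5×1 + 0  (stop)
So 238/29 = [8; 4, 1, 5].

[8; 4, 1, 5]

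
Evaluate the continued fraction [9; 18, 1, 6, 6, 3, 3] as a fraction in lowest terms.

77005/8506

Using pₖ = aₖpₖ₋₁ + pₖ₋₂ and qₖ = aₖqₖ₋₁ + qₖ₋₂:
  k=0: a=9, p=9, q=1
  k=1: a=18, p=163, q=18
  k=2: a=1, p=172, q=19
  k=3: a=6, p=1195, q=132
  k=4: a=6, p=7342, q=811
  k=5: a=3, p=23221, q=2565
  k=6: a=3, p=77005, q=8506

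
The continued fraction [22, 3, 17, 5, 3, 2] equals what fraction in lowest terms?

43426/1945

Using pₖ = aₖpₖ₋₁ + pₖ₋₂ and qₖ = aₖqₖ₋₁ + qₖ₋₂:
  k=0: a=22, p=22, q=1
  k=1: a=3, p=67, q=3
  k=2: a=17, p=1161, q=52
  k=3: a=5, p=5872, q=263
  k=4: a=3, p=18777, q=841
  k=5: a=2, p=43426, q=1945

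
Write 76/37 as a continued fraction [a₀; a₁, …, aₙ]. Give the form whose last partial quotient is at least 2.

[2; 18, 2]

76 = 2×37 + 2
37 = 18×2 + 1
2 = 2×1 + 0  (stop)
So 76/37 = [2; 18, 2].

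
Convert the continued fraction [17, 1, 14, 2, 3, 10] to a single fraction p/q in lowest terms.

Fold from the inside: start with 10/1.
  3 + 1/10 = 31/10
  2 + 10/31 = 72/31
  14 + 31/72 = 1039/72
  1 + 72/1039 = 1111/1039
  17 + 1039/1111 = 19926/1111

19926/1111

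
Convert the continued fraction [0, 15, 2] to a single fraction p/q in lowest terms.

Fold from the inside: start with 2/1.
  15 + 1/2 = 31/2
  0 + 2/31 = 2/31

2/31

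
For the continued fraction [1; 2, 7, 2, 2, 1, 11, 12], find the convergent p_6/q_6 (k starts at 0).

Using pₖ = aₖpₖ₋₁ + pₖ₋₂, qₖ = aₖqₖ₋₁ + qₖ₋₂ (with p₋₁=1, p₋₂=0, q₋₁=0, q₋₂=1):
  k=0: a=1, p=1, q=1
  k=1: a=2, p=3, q=2
  k=2: a=7, p=22, q=15
  k=3: a=2, p=47, q=32
  k=4: a=2, p=116, q=79
  k=5: a=1, p=163, q=111
  k=6: a=11, p=1909, q=1300

1909/1300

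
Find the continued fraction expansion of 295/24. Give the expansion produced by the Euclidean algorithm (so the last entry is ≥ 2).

295 = 12×24 + 7
24 = 3×7 + 3
7 = 2×3 + 1
3 = 3×1 + 0  (stop)
So 295/24 = [12; 3, 2, 3].

[12; 3, 2, 3]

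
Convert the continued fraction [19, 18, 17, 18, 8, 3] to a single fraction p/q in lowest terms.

Using pₖ = aₖpₖ₋₁ + pₖ₋₂ and qₖ = aₖqₖ₋₁ + qₖ₋₂:
  k=0: a=19, p=19, q=1
  k=1: a=18, p=343, q=18
  k=2: a=17, p=5850, q=307
  k=3: a=18, p=105643, q=5544
  k=4: a=8, p=850994, q=44659
  k=5: a=3, p=2658625, q=139521

2658625/139521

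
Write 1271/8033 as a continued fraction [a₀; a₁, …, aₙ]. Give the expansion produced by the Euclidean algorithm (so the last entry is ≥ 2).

[0; 6, 3, 8, 7, 7]

1271 = 0×8033 + 1271
8033 = 6×1271 + 407
1271 = 3×407 + 50
407 = 8×50 + 7
50 = 7×7 + 1
7 = 7×1 + 0  (stop)
So 1271/8033 = [0; 6, 3, 8, 7, 7].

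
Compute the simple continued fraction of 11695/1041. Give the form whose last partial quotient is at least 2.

11695 = 11×1041 + 244
1041 = 4×244 + 65
244 = 3×65 + 49
65 = 1×49 + 16
49 = 3×16 + 1
16 = 16×1 + 0  (stop)
So 11695/1041 = [11; 4, 3, 1, 3, 16].

[11; 4, 3, 1, 3, 16]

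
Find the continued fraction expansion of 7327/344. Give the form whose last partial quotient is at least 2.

[21; 3, 2, 1, 16, 2]

7327 = 21×344 + 103
344 = 3×103 + 35
103 = 2×35 + 33
35 = 1×33 + 2
33 = 16×2 + 1
2 = 2×1 + 0  (stop)
So 7327/344 = [21; 3, 2, 1, 16, 2].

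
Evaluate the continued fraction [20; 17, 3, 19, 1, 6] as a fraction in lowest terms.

Using pₖ = aₖpₖ₋₁ + pₖ₋₂ and qₖ = aₖqₖ₋₁ + qₖ₋₂:
  k=0: a=20, p=20, q=1
  k=1: a=17, p=341, q=17
  k=2: a=3, p=1043, q=52
  k=3: a=19, p=20158, q=1005
  k=4: a=1, p=21201, q=1057
  k=5: a=6, p=147364, q=7347

147364/7347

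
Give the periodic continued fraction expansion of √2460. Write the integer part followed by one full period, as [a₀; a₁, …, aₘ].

[49; 1, 1, 2, 24, 2, 1, 1, 98]

a₀ = ⌊√2460⌋ = 49.
With m₀=0, d₀=1 and mₖ₊₁ = dₖaₖ − mₖ, dₖ₊₁ = (n − mₖ₊₁²)/dₖ, aₖ₊₁ = ⌊(a₀+mₖ₊₁)/dₖ₊₁⌋:
  k=1: m=49, d=59, a=1
  k=2: m=10, d=40, a=1
  k=3: m=30, d=39, a=2
  k=4: m=48, d=4, a=24
  k=5: m=48, d=39, a=2
  k=6: m=30, d=40, a=1
  k=7: m=10, d=59, a=1
  k=8: m=49, d=1, a=98
d=1 and a=2a₀=98 at k=8, so the next step gives (m, d) = (49, 59) again — its k=1 value — and the period has length 8.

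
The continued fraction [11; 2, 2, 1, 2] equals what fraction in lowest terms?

217/19

Using pₖ = aₖpₖ₋₁ + pₖ₋₂ and qₖ = aₖqₖ₋₁ + qₖ₋₂:
  k=0: a=11, p=11, q=1
  k=1: a=2, p=23, q=2
  k=2: a=2, p=57, q=5
  k=3: a=1, p=80, q=7
  k=4: a=2, p=217, q=19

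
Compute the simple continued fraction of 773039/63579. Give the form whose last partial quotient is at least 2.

773039 = 12·63579 + 10091
63579 = 6·10091 + 3033
10091 = 3·3033 + 992
3033 = 3·992 + 57
992 = 17·57 + 23
57 = 2·23 + 11
23 = 2·11 + 1
11 = 11·1 + 0  (stop)
So 773039/63579 = [12; 6, 3, 3, 17, 2, 2, 11].

[12; 6, 3, 3, 17, 2, 2, 11]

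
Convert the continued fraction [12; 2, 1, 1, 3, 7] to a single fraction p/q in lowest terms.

1623/131

Using pₖ = aₖpₖ₋₁ + pₖ₋₂ and qₖ = aₖqₖ₋₁ + qₖ₋₂:
  k=0: a=12, p=12, q=1
  k=1: a=2, p=25, q=2
  k=2: a=1, p=37, q=3
  k=3: a=1, p=62, q=5
  k=4: a=3, p=223, q=18
  k=5: a=7, p=1623, q=131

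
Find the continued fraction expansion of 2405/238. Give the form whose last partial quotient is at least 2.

[10; 9, 1, 1, 12]

2405 = 10·238 + 25
238 = 9·25 + 13
25 = 1·13 + 12
13 = 1·12 + 1
12 = 12·1 + 0  (stop)
So 2405/238 = [10; 9, 1, 1, 12].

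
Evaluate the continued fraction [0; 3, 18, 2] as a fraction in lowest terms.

Fold from the inside: start with 2/1.
  18 + 1/2 = 37/2
  3 + 2/37 = 113/37
  0 + 37/113 = 37/113

37/113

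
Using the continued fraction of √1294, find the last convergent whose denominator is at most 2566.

91909/2555

√1294 = [35; 1, 34, 1, 70, …] (period length 4).
Convergents:
  p_0/q_0 = 35/1
  p_1/q_1 = 36/1
  p_2/q_2 = 1259/35
  p_3/q_3 = 1295/36
  p_4/q_4 = 91909/2555
  p_5/q_5 = 93204/2591
q_4 = 2555 ≤ 2566 < 2591 = q_5, so the answer is 91909/2555.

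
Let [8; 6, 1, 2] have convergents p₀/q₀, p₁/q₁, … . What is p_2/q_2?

57/7

Using pₖ = aₖpₖ₋₁ + pₖ₋₂, qₖ = aₖqₖ₋₁ + qₖ₋₂ (with p₋₁=1, p₋₂=0, q₋₁=0, q₋₂=1):
  k=0: a=8, p=8, q=1
  k=1: a=6, p=49, q=6
  k=2: a=1, p=57, q=7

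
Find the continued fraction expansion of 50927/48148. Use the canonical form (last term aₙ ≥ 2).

50927 = 1·48148 + 2779
48148 = 17·2779 + 905
2779 = 3·905 + 64
905 = 14·64 + 9
64 = 7·9 + 1
9 = 9·1 + 0  (stop)
So 50927/48148 = [1; 17, 3, 14, 7, 9].

[1; 17, 3, 14, 7, 9]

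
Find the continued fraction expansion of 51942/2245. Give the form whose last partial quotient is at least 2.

[23; 7, 3, 5, 19]

51942 = 23*2245 + 307
2245 = 7*307 + 96
307 = 3*96 + 19
96 = 5*19 + 1
19 = 19*1 + 0  (stop)
So 51942/2245 = [23; 7, 3, 5, 19].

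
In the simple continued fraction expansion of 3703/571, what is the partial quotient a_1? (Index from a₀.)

3703 = 6·571 + 277   →  a_0 = 6
571 = 2·277 + 17   →  a_1 = 2

2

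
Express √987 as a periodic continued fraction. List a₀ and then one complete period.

a₀ = ⌊√987⌋ = 31.
With m₀=0, d₀=1 and mₖ₊₁ = dₖaₖ − mₖ, dₖ₊₁ = (n − mₖ₊₁²)/dₖ, aₖ₊₁ = ⌊(a₀+mₖ₊₁)/dₖ₊₁⌋:
  k=1: m=31, d=26, a=2
  k=2: m=21, d=21, a=2
  k=3: m=21, d=26, a=2
  k=4: m=31, d=1, a=62
d=1 and a=2a₀=62 at k=4, so the next step gives (m, d) = (31, 26) again — its k=1 value — and the period has length 4.

[31; 2, 2, 2, 62]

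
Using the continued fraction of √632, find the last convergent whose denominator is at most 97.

1081/43

√632 = [25; 7, 6, 7, 50, …] (period length 4).
Convergents:
  p_0/q_0 = 25/1
  p_1/q_1 = 176/7
  p_2/q_2 = 1081/43
  p_3/q_3 = 7743/308
q_2 = 43 ≤ 97 < 308 = q_3, so the answer is 1081/43.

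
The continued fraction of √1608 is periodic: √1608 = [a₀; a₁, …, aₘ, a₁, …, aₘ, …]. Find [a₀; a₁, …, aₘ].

a₀ = ⌊√1608⌋ = 40.
With m₀=0, d₀=1 and mₖ₊₁ = dₖaₖ − mₖ, dₖ₊₁ = (n − mₖ₊₁²)/dₖ, aₖ₊₁ = ⌊(a₀+mₖ₊₁)/dₖ₊₁⌋:
  k=1: m=40, d=8, a=10
  k=2: m=40, d=1, a=80
d=1 and a=2a₀=80 at k=2, so the next step gives (m, d) = (40, 8) again — its k=1 value — and the period has length 2.

[40; 10, 80]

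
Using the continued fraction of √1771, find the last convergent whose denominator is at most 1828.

√1771 = [42; 12, 84, …] (period length 2).
Convergents:
  p_0/q_0 = 42/1
  p_1/q_1 = 505/12
  p_2/q_2 = 42462/1009
  p_3/q_3 = 510049/12120
q_2 = 1009 ≤ 1828 < 12120 = q_3, so the answer is 42462/1009.

42462/1009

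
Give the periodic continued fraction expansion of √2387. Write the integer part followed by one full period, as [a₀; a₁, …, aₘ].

[48; 1, 5, 1, 96]

a₀ = ⌊√2387⌋ = 48.
With m₀=0, d₀=1 and mₖ₊₁ = dₖaₖ − mₖ, dₖ₊₁ = (n − mₖ₊₁²)/dₖ, aₖ₊₁ = ⌊(a₀+mₖ₊₁)/dₖ₊₁⌋:
  k=1: m=48, d=83, a=1
  k=2: m=35, d=14, a=5
  k=3: m=35, d=83, a=1
  k=4: m=48, d=1, a=96
d=1 and a=2a₀=96 at k=4, so the next step gives (m, d) = (48, 83) again — its k=1 value — and the period has length 4.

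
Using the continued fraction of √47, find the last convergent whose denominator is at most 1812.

√47 = [6; 1, 5, 1, 12, …] (period length 4).
Convergents:
  p_0/q_0 = 6/1
  p_1/q_1 = 7/1
  p_2/q_2 = 41/6
  p_3/q_3 = 48/7
  p_4/q_4 = 617/90
  p_5/q_5 = 665/97
  p_6/q_6 = 3942/575
  p_7/q_7 = 4607/672
  p_8/q_8 = 59226/8639
q_7 = 672 ≤ 1812 < 8639 = q_8, so the answer is 4607/672.

4607/672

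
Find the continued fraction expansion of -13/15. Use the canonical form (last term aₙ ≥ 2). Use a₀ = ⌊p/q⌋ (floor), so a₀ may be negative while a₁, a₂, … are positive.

[-1; 7, 2]

-13 = -1×15 + 2
15 = 7×2 + 1
2 = 2×1 + 0  (stop)
So -13/15 = [-1; 7, 2].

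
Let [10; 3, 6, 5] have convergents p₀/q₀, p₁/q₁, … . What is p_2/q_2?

Using pₖ = aₖpₖ₋₁ + pₖ₋₂, qₖ = aₖqₖ₋₁ + qₖ₋₂ (with p₋₁=1, p₋₂=0, q₋₁=0, q₋₂=1):
  k=0: a=10, p=10, q=1
  k=1: a=3, p=31, q=3
  k=2: a=6, p=196, q=19

196/19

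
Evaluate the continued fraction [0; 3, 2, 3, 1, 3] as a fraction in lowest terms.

Fold from the inside: start with 3/1.
  1 + 1/3 = 4/3
  3 + 3/4 = 15/4
  2 + 4/15 = 34/15
  3 + 15/34 = 117/34
  0 + 34/117 = 34/117

34/117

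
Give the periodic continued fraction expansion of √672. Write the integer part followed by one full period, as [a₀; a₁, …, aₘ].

[25; 1, 11, 1, 50]

a₀ = ⌊√672⌋ = 25.
With m₀=0, d₀=1 and mₖ₊₁ = dₖaₖ − mₖ, dₖ₊₁ = (n − mₖ₊₁²)/dₖ, aₖ₊₁ = ⌊(a₀+mₖ₊₁)/dₖ₊₁⌋:
  k=1: m=25, d=47, a=1
  k=2: m=22, d=4, a=11
  k=3: m=22, d=47, a=1
  k=4: m=25, d=1, a=50
d=1 and a=2a₀=50 at k=4, so the next step gives (m, d) = (25, 47) again — its k=1 value — and the period has length 4.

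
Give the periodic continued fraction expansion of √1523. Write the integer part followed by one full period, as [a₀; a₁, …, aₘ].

[39; 39, 78]

a₀ = ⌊√1523⌋ = 39.
With m₀=0, d₀=1 and mₖ₊₁ = dₖaₖ − mₖ, dₖ₊₁ = (n − mₖ₊₁²)/dₖ, aₖ₊₁ = ⌊(a₀+mₖ₊₁)/dₖ₊₁⌋:
  k=1: m=39, d=2, a=39
  k=2: m=39, d=1, a=78
d=1 and a=2a₀=78 at k=2, so the next step gives (m, d) = (39, 2) again — its k=1 value — and the period has length 2.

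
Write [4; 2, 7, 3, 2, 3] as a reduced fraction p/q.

Using pₖ = aₖpₖ₋₁ + pₖ₋₂ and qₖ = aₖqₖ₋₁ + qₖ₋₂:
  k=0: a=4, p=4, q=1
  k=1: a=2, p=9, q=2
  k=2: a=7, p=67, q=15
  k=3: a=3, p=210, q=47
  k=4: a=2, p=487, q=109
  k=5: a=3, p=1671, q=374

1671/374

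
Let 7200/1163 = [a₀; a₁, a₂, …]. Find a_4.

3

7200 = 6·1163 + 222   →  a_0 = 6
1163 = 5·222 + 53   →  a_1 = 5
222 = 4·53 + 10   →  a_2 = 4
53 = 5·10 + 3   →  a_3 = 5
10 = 3·3 + 1   →  a_4 = 3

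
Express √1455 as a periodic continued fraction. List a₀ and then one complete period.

[38; 6, 1, 11, 1, 6, 76]

a₀ = ⌊√1455⌋ = 38.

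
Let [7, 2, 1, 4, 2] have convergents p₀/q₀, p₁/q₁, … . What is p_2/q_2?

Using pₖ = aₖpₖ₋₁ + pₖ₋₂, qₖ = aₖqₖ₋₁ + qₖ₋₂ (with p₋₁=1, p₋₂=0, q₋₁=0, q₋₂=1):
  k=0: a=7, p=7, q=1
  k=1: a=2, p=15, q=2
  k=2: a=1, p=22, q=3

22/3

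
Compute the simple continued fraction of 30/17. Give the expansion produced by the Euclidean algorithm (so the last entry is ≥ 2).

30 = 1×17 + 13
17 = 1×13 + 4
13 = 3×4 + 1
4 = 4×1 + 0  (stop)
So 30/17 = [1; 1, 3, 4].

[1; 1, 3, 4]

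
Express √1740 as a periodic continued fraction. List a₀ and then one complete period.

[41; 1, 2, 2, 20, 2, 2, 1, 82]

a₀ = ⌊√1740⌋ = 41.
With m₀=0, d₀=1 and mₖ₊₁ = dₖaₖ − mₖ, dₖ₊₁ = (n − mₖ₊₁²)/dₖ, aₖ₊₁ = ⌊(a₀+mₖ₊₁)/dₖ₊₁⌋:
  k=1: m=41, d=59, a=1
  k=2: m=18, d=24, a=2
  k=3: m=30, d=35, a=2
  k=4: m=40, d=4, a=20
  k=5: m=40, d=35, a=2
  k=6: m=30, d=24, a=2
  k=7: m=18, d=59, a=1
  k=8: m=41, d=1, a=82
d=1 and a=2a₀=82 at k=8, so the next step gives (m, d) = (41, 59) again — its k=1 value — and the period has length 8.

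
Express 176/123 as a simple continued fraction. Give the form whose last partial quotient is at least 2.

[1; 2, 3, 8, 2]

176 = 1×123 + 53
123 = 2×53 + 17
53 = 3×17 + 2
17 = 8×2 + 1
2 = 2×1 + 0  (stop)
So 176/123 = [1; 2, 3, 8, 2].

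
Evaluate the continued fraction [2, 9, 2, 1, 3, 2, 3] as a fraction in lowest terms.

1696/805

Fold from the inside: start with 3/1.
  2 + 1/3 = 7/3
  3 + 3/7 = 24/7
  1 + 7/24 = 31/24
  2 + 24/31 = 86/31
  9 + 31/86 = 805/86
  2 + 86/805 = 1696/805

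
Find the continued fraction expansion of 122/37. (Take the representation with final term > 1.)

[3; 3, 2, 1, 3]

122 = 3·37 + 11
37 = 3·11 + 4
11 = 2·4 + 3
4 = 1·3 + 1
3 = 3·1 + 0  (stop)
So 122/37 = [3; 3, 2, 1, 3].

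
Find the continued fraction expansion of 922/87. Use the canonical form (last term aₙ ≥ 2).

922 = 10·87 + 52
87 = 1·52 + 35
52 = 1·35 + 17
35 = 2·17 + 1
17 = 17·1 + 0  (stop)
So 922/87 = [10; 1, 1, 2, 17].

[10; 1, 1, 2, 17]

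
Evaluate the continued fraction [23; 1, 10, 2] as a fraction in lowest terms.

550/23

Fold from the inside: start with 2/1.
  10 + 1/2 = 21/2
  1 + 2/21 = 23/21
  23 + 21/23 = 550/23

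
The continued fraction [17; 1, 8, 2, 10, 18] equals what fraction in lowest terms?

64438/3601

Using pₖ = aₖpₖ₋₁ + pₖ₋₂ and qₖ = aₖqₖ₋₁ + qₖ₋₂:
  k=0: a=17, p=17, q=1
  k=1: a=1, p=18, q=1
  k=2: a=8, p=161, q=9
  k=3: a=2, p=340, q=19
  k=4: a=10, p=3561, q=199
  k=5: a=18, p=64438, q=3601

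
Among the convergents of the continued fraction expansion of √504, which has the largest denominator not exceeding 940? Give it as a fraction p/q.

√504 = [22; 2, 4, 2, 44, …] (period length 4).
Convergents:
  p_0/q_0 = 22/1
  p_1/q_1 = 45/2
  p_2/q_2 = 202/9
  p_3/q_3 = 449/20
  p_4/q_4 = 19958/889
  p_5/q_5 = 40365/1798
q_4 = 889 ≤ 940 < 1798 = q_5, so the answer is 19958/889.

19958/889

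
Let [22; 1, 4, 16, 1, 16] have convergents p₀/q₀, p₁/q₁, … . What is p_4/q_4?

1961/86

Using pₖ = aₖpₖ₋₁ + pₖ₋₂, qₖ = aₖqₖ₋₁ + qₖ₋₂ (with p₋₁=1, p₋₂=0, q₋₁=0, q₋₂=1):
  k=0: a=22, p=22, q=1
  k=1: a=1, p=23, q=1
  k=2: a=4, p=114, q=5
  k=3: a=16, p=1847, q=81
  k=4: a=1, p=1961, q=86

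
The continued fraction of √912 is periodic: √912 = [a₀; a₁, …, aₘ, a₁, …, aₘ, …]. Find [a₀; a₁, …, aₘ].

a₀ = ⌊√912⌋ = 30.
With m₀=0, d₀=1 and mₖ₊₁ = dₖaₖ − mₖ, dₖ₊₁ = (n − mₖ₊₁²)/dₖ, aₖ₊₁ = ⌊(a₀+mₖ₊₁)/dₖ₊₁⌋:
  k=1: m=30, d=12, a=5
  k=2: m=30, d=1, a=60
d=1 and a=2a₀=60 at k=2, so the next step gives (m, d) = (30, 12) again — its k=1 value — and the period has length 2.

[30; 5, 60]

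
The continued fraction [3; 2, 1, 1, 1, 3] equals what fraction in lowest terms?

98/29

Fold from the inside: start with 3/1.
  1 + 1/3 = 4/3
  1 + 3/4 = 7/4
  1 + 4/7 = 11/7
  2 + 7/11 = 29/11
  3 + 11/29 = 98/29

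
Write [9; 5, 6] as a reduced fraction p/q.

Fold from the inside: start with 6/1.
  5 + 1/6 = 31/6
  9 + 6/31 = 285/31

285/31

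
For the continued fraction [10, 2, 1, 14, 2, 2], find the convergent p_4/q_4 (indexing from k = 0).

941/91

Using pₖ = aₖpₖ₋₁ + pₖ₋₂, qₖ = aₖqₖ₋₁ + qₖ₋₂ (with p₋₁=1, p₋₂=0, q₋₁=0, q₋₂=1):
  k=0: a=10, p=10, q=1
  k=1: a=2, p=21, q=2
  k=2: a=1, p=31, q=3
  k=3: a=14, p=455, q=44
  k=4: a=2, p=941, q=91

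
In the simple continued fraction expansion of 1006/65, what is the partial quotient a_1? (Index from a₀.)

1006 = 15·65 + 31   →  a_0 = 15
65 = 2·31 + 3   →  a_1 = 2

2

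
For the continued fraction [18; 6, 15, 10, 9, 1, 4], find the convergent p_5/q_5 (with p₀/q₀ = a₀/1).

168043/9251

Using pₖ = aₖpₖ₋₁ + pₖ₋₂, qₖ = aₖqₖ₋₁ + qₖ₋₂ (with p₋₁=1, p₋₂=0, q₋₁=0, q₋₂=1):
  k=0: a=18, p=18, q=1
  k=1: a=6, p=109, q=6
  k=2: a=15, p=1653, q=91
  k=3: a=10, p=16639, q=916
  k=4: a=9, p=151404, q=8335
  k=5: a=1, p=168043, q=9251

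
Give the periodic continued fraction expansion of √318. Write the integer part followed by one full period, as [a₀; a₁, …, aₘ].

[17; 1, 4, 1, 34]

a₀ = ⌊√318⌋ = 17.
With m₀=0, d₀=1 and mₖ₊₁ = dₖaₖ − mₖ, dₖ₊₁ = (n − mₖ₊₁²)/dₖ, aₖ₊₁ = ⌊(a₀+mₖ₊₁)/dₖ₊₁⌋:
  k=1: m=17, d=29, a=1
  k=2: m=12, d=6, a=4
  k=3: m=12, d=29, a=1
  k=4: m=17, d=1, a=34
d=1 and a=2a₀=34 at k=4, so the next step gives (m, d) = (17, 29) again — its k=1 value — and the period has length 4.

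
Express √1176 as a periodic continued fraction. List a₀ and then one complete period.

a₀ = ⌊√1176⌋ = 34.
With m₀=0, d₀=1 and mₖ₊₁ = dₖaₖ − mₖ, dₖ₊₁ = (n − mₖ₊₁²)/dₖ, aₖ₊₁ = ⌊(a₀+mₖ₊₁)/dₖ₊₁⌋:
  k=1: m=34, d=20, a=3
  k=2: m=26, d=25, a=2
  k=3: m=24, d=24, a=2
  k=4: m=24, d=25, a=2
  k=5: m=26, d=20, a=3
  k=6: m=34, d=1, a=68
d=1 and a=2a₀=68 at k=6, so the next step gives (m, d) = (34, 20) again — its k=1 value — and the period has length 6.

[34; 3, 2, 2, 2, 3, 68]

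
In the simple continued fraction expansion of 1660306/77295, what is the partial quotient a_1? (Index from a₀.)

2

1660306 = 21·77295 + 37111   →  a_0 = 21
77295 = 2·37111 + 3073   →  a_1 = 2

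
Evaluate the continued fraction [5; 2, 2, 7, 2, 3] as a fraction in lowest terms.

1481/274

Using pₖ = aₖpₖ₋₁ + pₖ₋₂ and qₖ = aₖqₖ₋₁ + qₖ₋₂:
  k=0: a=5, p=5, q=1
  k=1: a=2, p=11, q=2
  k=2: a=2, p=27, q=5
  k=3: a=7, p=200, q=37
  k=4: a=2, p=427, q=79
  k=5: a=3, p=1481, q=274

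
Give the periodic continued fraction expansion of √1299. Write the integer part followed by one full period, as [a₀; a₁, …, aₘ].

a₀ = ⌊√1299⌋ = 36.
With m₀=0, d₀=1 and mₖ₊₁ = dₖaₖ − mₖ, dₖ₊₁ = (n − mₖ₊₁²)/dₖ, aₖ₊₁ = ⌊(a₀+mₖ₊₁)/dₖ₊₁⌋:
  k=1: m=36, d=3, a=24
  k=2: m=36, d=1, a=72
d=1 and a=2a₀=72 at k=2, so the next step gives (m, d) = (36, 3) again — its k=1 value — and the period has length 2.

[36; 24, 72]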